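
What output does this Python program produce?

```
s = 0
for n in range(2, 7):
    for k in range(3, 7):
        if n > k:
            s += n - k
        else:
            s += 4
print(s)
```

n=2,k=3: not 2>3, s = 0+4 = 4
n=2,k=4: not 2>4, s = 4+4 = 8
n=2,k=5: not 2>5, s = 8+4 = 12
n=2,k=6: not 2>6, s = 12+4 = 16
n=3,k=3: not 3>3, s = 16+4 = 20
n=3,k=4: not 3>4, s = 20+4 = 24
n=3,k=5: not 3>5, s = 24+4 = 28
n=3,k=6: not 3>6, s = 28+4 = 32
n=4,k=3: 4>3, s = 32+1 = 33
n=4,k=4: not 4>4, s = 33+4 = 37
n=4,k=5: not 4>5, s = 37+4 = 41
n=4,k=6: not 4>6, s = 41+4 = 45
n=5,k=3: 5>3, s = 45+2 = 47
n=5,k=4: 5>4, s = 47+1 = 48
n=5,k=5: not 5>5, s = 48+4 = 52
n=5,k=6: not 5>6, s = 52+4 = 56
n=6,k=3: 6>3, s = 56+3 = 59
n=6,k=4: 6>4, s = 59+2 = 61
n=6,k=5: 6>5, s = 61+1 = 62
n=6,k=6: not 6>6, s = 62+4 = 66

66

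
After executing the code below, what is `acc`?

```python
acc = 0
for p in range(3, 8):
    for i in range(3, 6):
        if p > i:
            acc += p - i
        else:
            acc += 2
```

p=3,i=3: not 3>3, acc = 0+2 = 2
p=3,i=4: not 3>4, acc = 2+2 = 4
p=3,i=5: not 3>5, acc = 4+2 = 6
p=4,i=3: 4>3, acc = 6+1 = 7
p=4,i=4: not 4>4, acc = 7+2 = 9
p=4,i=5: not 4>5, acc = 9+2 = 11
p=5,i=3: 5>3, acc = 11+2 = 13
p=5,i=4: 5>4, acc = 13+1 = 14
p=5,i=5: not 5>5, acc = 14+2 = 16
p=6,i=3: 6>3, acc = 16+3 = 19
p=6,i=4: 6>4, acc = 19+2 = 21
p=6,i=5: 6>5, acc = 21+1 = 22
p=7,i=3: 7>3, acc = 22+4 = 26
p=7,i=4: 7>4, acc = 26+3 = 29
p=7,i=5: 7>5, acc = 29+2 = 31

31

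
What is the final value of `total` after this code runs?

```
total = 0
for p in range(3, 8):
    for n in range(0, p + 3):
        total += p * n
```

p=3,n=0: total = 0+0 = 0
p=3,n=1: total = 0+3 = 3
p=3,n=2: total = 3+6 = 9
p=3,n=3: total = 9+9 = 18
p=3,n=4: total = 18+12 = 30
p=3,n=5: total = 30+15 = 45
p=4,n=0: total = 45+0 = 45
p=4,n=1: total = 45+4 = 49
p=4,n=2: total = 49+8 = 57
p=4,n=3: total = 57+12 = 69
p=4,n=4: total = 69+16 = 85
p=4,n=5: total = 85+20 = 105
p=4,n=6: total = 105+24 = 129
p=5,n=0: total = 129+0 = 129
p=5,n=1: total = 129+5 = 134
p=5,n=2: total = 134+10 = 144
p=5,n=3: total = 144+15 = 159
p=5,n=4: total = 159+20 = 179
p=5,n=5: total = 179+25 = 204
p=5,n=6: total = 204+30 = 234
p=5,n=7: total = 234+35 = 269
p=6,n=0: total = 269+0 = 269
p=6,n=1: total = 269+6 = 275
p=6,n=2: total = 275+12 = 287
p=6,n=3: total = 287+18 = 305
p=6,n=4: total = 305+24 = 329
p=6,n=5: total = 329+30 = 359
p=6,n=6: total = 359+36 = 395
p=6,n=7: total = 395+42 = 437
p=6,n=8: total = 437+48 = 485
p=7,n=0: total = 485+0 = 485
p=7,n=1: total = 485+7 = 492
p=7,n=2: total = 492+14 = 506
p=7,n=3: total = 506+21 = 527
p=7,n=4: total = 527+28 = 555
p=7,n=5: total = 555+35 = 590
p=7,n=6: total = 590+42 = 632
p=7,n=7: total = 632+49 = 681
p=7,n=8: total = 681+56 = 737
p=7,n=9: total = 737+63 = 800

800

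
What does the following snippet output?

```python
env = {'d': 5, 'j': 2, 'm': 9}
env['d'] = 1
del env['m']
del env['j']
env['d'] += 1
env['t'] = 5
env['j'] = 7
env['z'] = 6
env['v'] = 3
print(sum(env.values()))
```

23

env['d'] = 1 → {'d': 1, 'j': 2, 'm': 9}
del 'm' → {'d': 1, 'j': 2}
del 'j' → {'d': 1}
env['d'] = 1+1 = 2 → {'d': 2}
env['t'] = 5 → {'d': 2, 't': 5}
env['j'] = 7 → {'d': 2, 't': 5, 'j': 7}
env['z'] = 6 → {'d': 2, 't': 5, 'j': 7, 'z': 6}
env['v'] = 3 → {'d': 2, 't': 5, 'j': 7, 'z': 6, 'v': 3}
sum of values = 23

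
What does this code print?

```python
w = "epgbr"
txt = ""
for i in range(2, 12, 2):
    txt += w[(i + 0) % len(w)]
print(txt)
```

i=2: add w[2]='g' → 'g'
i=4: add w[4]='r' → 'gr'
i=6: add w[1]='p' → 'grp'
i=8: add w[3]='b' → 'grpb'
i=10: add w[0]='e' → 'grpbe'

grpbe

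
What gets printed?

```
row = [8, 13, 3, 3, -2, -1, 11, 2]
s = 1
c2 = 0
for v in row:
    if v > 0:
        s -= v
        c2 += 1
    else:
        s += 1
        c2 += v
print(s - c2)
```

-40

v=8: >0, s = 1-8 = -7; c2=1
v=13: >0, s = (-7)-13 = -20; c2=2
v=3: >0, s = (-20)-3 = -23; c2=3
v=3: >0, s = (-23)-3 = -26; c2=4
v=-2: not >0, s = (-26)+1 = -25; c2=2
v=-1: not >0, s = (-25)+1 = -24; c2=1
v=11: >0, s = (-24)-11 = -35; c2=2
v=2: >0, s = (-35)-2 = -37; c2=3
s-c2 = (-37)-3 = -40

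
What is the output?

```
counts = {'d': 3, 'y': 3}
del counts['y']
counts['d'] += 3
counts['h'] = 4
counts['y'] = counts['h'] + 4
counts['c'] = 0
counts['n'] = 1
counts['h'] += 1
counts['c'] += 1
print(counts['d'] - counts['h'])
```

del 'y' → {'d': 3}
counts['d'] = 3+3 = 6 → {'d': 6}
counts['h'] = 4 → {'d': 6, 'h': 4}
counts['y'] = counts['h']+4 = 8 → {'d': 6, 'h': 4, 'y': 8}
counts['c'] = 0 → {'d': 6, 'h': 4, 'y': 8, 'c': 0}
counts['n'] = 1 → {'d': 6, 'h': 4, 'y': 8, 'c': 0, 'n': 1}
counts['h'] = 4+1 = 5 → {'d': 6, 'h': 5, 'y': 8, 'c': 0, 'n': 1}
counts['c'] = 0+1 = 1 → {'d': 6, 'h': 5, 'y': 8, 'c': 1, 'n': 1}
counts['d']-counts['h'] = 6-5 = 1

1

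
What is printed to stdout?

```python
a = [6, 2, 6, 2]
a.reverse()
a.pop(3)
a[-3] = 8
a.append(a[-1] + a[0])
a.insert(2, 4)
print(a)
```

reverse → [2, 6, 2, 6]
pop(3) removes 6 → [2, 6, 2]
a[-3] = 8 → [8, 6, 2]
append a[-1]+a[0] = 2+8 = 10 → [8, 6, 2, 10]
insert 4 at 2 → [8, 6, 4, 2, 10]

[8, 6, 4, 2, 10]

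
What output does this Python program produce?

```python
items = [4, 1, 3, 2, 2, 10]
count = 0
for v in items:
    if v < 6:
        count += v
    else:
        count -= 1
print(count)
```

v=4: <6, count = 0+4 = 4
v=1: <6, count = 4+1 = 5
v=3: <6, count = 5+3 = 8
v=2: <6, count = 8+2 = 10
v=2: <6, count = 10+2 = 12
v=10: not <6, count = 12-1 = 11

11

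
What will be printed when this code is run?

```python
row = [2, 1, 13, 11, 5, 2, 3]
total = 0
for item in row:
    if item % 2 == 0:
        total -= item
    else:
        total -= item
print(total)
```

-37

item=2: even, total = 0-2 = -2
item=1: not even, total = (-2)-1 = -3
item=13: not even, total = (-3)-13 = -16
item=11: not even, total = (-16)-11 = -27
item=5: not even, total = (-27)-5 = -32
item=2: even, total = (-32)-2 = -34
item=3: not even, total = (-34)-3 = -37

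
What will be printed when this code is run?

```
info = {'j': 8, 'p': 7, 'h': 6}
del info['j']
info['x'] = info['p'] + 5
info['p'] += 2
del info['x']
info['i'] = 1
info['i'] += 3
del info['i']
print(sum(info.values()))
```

del 'j' → {'p': 7, 'h': 6}
info['x'] = info['p']+5 = 12 → {'p': 7, 'h': 6, 'x': 12}
info['p'] = 7+2 = 9 → {'p': 9, 'h': 6, 'x': 12}
del 'x' → {'p': 9, 'h': 6}
info['i'] = 1 → {'p': 9, 'h': 6, 'i': 1}
info['i'] = 1+3 = 4 → {'p': 9, 'h': 6, 'i': 4}
del 'i' → {'p': 9, 'h': 6}
sum of values = 15

15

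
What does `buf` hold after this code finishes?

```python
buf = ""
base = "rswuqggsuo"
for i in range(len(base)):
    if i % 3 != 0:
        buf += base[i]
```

i=0: skip
i=1: add 's' → 's'
i=2: add 'w' → 'sw'
i=3: skip
i=4: add 'q' → 'swq'
i=5: add 'g' → 'swqg'
i=6: skip
i=7: add 's' → 'swqgs'
i=8: add 'u' → 'swqgsu'
i=9: skip

'swqgsu'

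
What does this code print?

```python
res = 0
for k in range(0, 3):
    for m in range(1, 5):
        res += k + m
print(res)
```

42

k=0,m=1: res = 0+1 = 1
k=0,m=2: res = 1+2 = 3
k=0,m=3: res = 3+3 = 6
k=0,m=4: res = 6+4 = 10
k=1,m=1: res = 10+2 = 12
k=1,m=2: res = 12+3 = 15
k=1,m=3: res = 15+4 = 19
k=1,m=4: res = 19+5 = 24
k=2,m=1: res = 24+3 = 27
k=2,m=2: res = 27+4 = 31
k=2,m=3: res = 31+5 = 36
k=2,m=4: res = 36+6 = 42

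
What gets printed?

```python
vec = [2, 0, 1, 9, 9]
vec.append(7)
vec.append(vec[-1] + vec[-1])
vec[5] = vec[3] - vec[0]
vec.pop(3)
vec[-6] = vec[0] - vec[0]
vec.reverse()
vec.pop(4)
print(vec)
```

[14, 7, 9, 1, 0]

append 7 → [2, 0, 1, 9, 9, 7]
append vec[-1]+vec[-1] = 7+7 = 14 → [2, 0, 1, 9, 9, 7, 14]
vec[5] = vec[3]-vec[0] = 9-2 = 7 → [2, 0, 1, 9, 9, 7, 14]
pop(3) removes 9 → [2, 0, 1, 9, 7, 14]
vec[-6] = vec[0]-vec[0] = 2-2 = 0 → [0, 0, 1, 9, 7, 14]
reverse → [14, 7, 9, 1, 0, 0]
pop(4) removes 0 → [14, 7, 9, 1, 0]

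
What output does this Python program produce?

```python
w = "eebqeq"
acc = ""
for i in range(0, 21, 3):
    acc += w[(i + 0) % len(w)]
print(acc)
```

eqeqeqe

i=0: add w[0]='e' → 'e'
i=3: add w[3]='q' → 'eq'
i=6: add w[0]='e' → 'eqe'
i=9: add w[3]='q' → 'eqeq'
i=12: add w[0]='e' → 'eqeqe'
i=15: add w[3]='q' → 'eqeqeq'
i=18: add w[0]='e' → 'eqeqeqe'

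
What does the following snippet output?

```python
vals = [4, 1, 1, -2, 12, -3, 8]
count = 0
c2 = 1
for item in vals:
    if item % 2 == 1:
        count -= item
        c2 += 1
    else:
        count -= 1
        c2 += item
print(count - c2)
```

item=4: not odd, count = 0-1 = -1; c2=5
item=1: odd, count = (-1)-1 = -2; c2=6
item=1: odd, count = (-2)-1 = -3; c2=7
item=-2: not odd, count = (-3)-1 = -4; c2=5
item=12: not odd, count = (-4)-1 = -5; c2=17
item=-3: odd, count = (-5)-(-3) = -2; c2=18
item=8: not odd, count = (-2)-1 = -3; c2=26
count-c2 = (-3)-26 = -29

-29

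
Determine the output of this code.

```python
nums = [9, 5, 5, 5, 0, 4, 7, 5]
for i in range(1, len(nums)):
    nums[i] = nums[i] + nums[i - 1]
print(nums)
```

[9, 14, 19, 24, 24, 28, 35, 40]

i=1: nums[1] = 5+9 = 14 → [9, 14, 5, 5, 0, 4, 7, 5]
i=2: nums[2] = 5+14 = 19 → [9, 14, 19, 5, 0, 4, 7, 5]
i=3: nums[3] = 5+19 = 24 → [9, 14, 19, 24, 0, 4, 7, 5]
i=4: nums[4] = 0+24 = 24 → [9, 14, 19, 24, 24, 4, 7, 5]
i=5: nums[5] = 4+24 = 28 → [9, 14, 19, 24, 24, 28, 7, 5]
i=6: nums[6] = 7+28 = 35 → [9, 14, 19, 24, 24, 28, 35, 5]
i=7: nums[7] = 5+35 = 40 → [9, 14, 19, 24, 24, 28, 35, 40]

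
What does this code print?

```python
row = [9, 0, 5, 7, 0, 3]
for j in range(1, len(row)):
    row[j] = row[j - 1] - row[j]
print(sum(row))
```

j=1: row[1] = 9-0 = 9 → [9, 9, 5, 7, 0, 3]
j=2: row[2] = 9-5 = 4 → [9, 9, 4, 7, 0, 3]
j=3: row[3] = 4-7 = -3 → [9, 9, 4, -3, 0, 3]
j=4: row[4] = (-3)-0 = -3 → [9, 9, 4, -3, -3, 3]
j=5: row[5] = (-3)-3 = -6 → [9, 9, 4, -3, -3, -6]
sum = 10

10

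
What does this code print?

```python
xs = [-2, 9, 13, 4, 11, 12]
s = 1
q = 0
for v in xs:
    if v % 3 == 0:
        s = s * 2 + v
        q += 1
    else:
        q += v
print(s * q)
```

v=-2: not %3==0; q=-2
v=9: %3==0, s = 1*2+9 = 11; q=-1
v=13: not %3==0; q=12
v=4: not %3==0; q=16
v=11: not %3==0; q=27
v=12: %3==0, s = 11*2+12 = 34; q=28
s*q = 34*28 = 952

952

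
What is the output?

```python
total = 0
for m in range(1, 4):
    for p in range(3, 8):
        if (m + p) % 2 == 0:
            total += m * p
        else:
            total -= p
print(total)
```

45

m=1,p=3: even sum, total = 0+3 = 3
m=1,p=4: odd sum, total = 3-4 = -1
m=1,p=5: even sum, total = (-1)+5 = 4
m=1,p=6: odd sum, total = 4-6 = -2
m=1,p=7: even sum, total = (-2)+7 = 5
m=2,p=3: odd sum, total = 5-3 = 2
m=2,p=4: even sum, total = 2+8 = 10
m=2,p=5: odd sum, total = 10-5 = 5
m=2,p=6: even sum, total = 5+12 = 17
m=2,p=7: odd sum, total = 17-7 = 10
m=3,p=3: even sum, total = 10+9 = 19
m=3,p=4: odd sum, total = 19-4 = 15
m=3,p=5: even sum, total = 15+15 = 30
m=3,p=6: odd sum, total = 30-6 = 24
m=3,p=7: even sum, total = 24+21 = 45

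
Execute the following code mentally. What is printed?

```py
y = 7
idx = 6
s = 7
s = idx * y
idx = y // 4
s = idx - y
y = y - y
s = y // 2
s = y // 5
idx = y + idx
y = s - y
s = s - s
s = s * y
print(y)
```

0

s = 6*7 = 42
idx = 7//4 = 1
s = 1-7 = -6
y = 7-7 = 0
s = 0//2 = 0
s = 0//5 = 0
idx = 0+1 = 1
y = 0-0 = 0
s = 0-0 = 0
s = 0*0 = 0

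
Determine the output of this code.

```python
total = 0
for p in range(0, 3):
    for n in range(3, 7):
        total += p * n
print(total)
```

p=0,n=3: total = 0+0 = 0
p=0,n=4: total = 0+0 = 0
p=0,n=5: total = 0+0 = 0
p=0,n=6: total = 0+0 = 0
p=1,n=3: total = 0+3 = 3
p=1,n=4: total = 3+4 = 7
p=1,n=5: total = 7+5 = 12
p=1,n=6: total = 12+6 = 18
p=2,n=3: total = 18+6 = 24
p=2,n=4: total = 24+8 = 32
p=2,n=5: total = 32+10 = 42
p=2,n=6: total = 42+12 = 54

54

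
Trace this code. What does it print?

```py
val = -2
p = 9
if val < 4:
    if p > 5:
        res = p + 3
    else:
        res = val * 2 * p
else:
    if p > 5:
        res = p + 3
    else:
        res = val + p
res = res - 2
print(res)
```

val=-2, p=9
val < 4 is True; p > 5 is True
→ res = p + 3 = 12
res = 12-2 = 10

10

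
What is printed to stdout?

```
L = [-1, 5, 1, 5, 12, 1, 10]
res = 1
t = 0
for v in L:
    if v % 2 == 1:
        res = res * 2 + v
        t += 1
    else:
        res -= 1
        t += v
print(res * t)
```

v=-1: odd, res = 1*2+(-1) = 1; t=1
v=5: odd, res = 1*2+5 = 7; t=2
v=1: odd, res = 7*2+1 = 15; t=3
v=5: odd, res = 15*2+5 = 35; t=4
v=12: not odd, res = 35-1 = 34; t=16
v=1: odd, res = 34*2+1 = 69; t=17
v=10: not odd, res = 69-1 = 68; t=27
res*t = 68*27 = 1836

1836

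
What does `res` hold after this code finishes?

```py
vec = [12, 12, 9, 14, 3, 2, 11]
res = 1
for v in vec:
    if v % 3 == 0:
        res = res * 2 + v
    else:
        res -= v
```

140

v=12: %3==0, res = 1*2+12 = 14
v=12: %3==0, res = 14*2+12 = 40
v=9: %3==0, res = 40*2+9 = 89
v=14: not %3==0, res = 89-14 = 75
v=3: %3==0, res = 75*2+3 = 153
v=2: not %3==0, res = 153-2 = 151
v=11: not %3==0, res = 151-11 = 140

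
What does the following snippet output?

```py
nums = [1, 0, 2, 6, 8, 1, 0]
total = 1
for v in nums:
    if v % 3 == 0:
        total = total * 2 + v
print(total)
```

v=1: not %3==0
v=0: %3==0, total = 1*2+0 = 2
v=2: not %3==0
v=6: %3==0, total = 2*2+6 = 10
v=8: not %3==0
v=1: not %3==0
v=0: %3==0, total = 10*2+0 = 20

20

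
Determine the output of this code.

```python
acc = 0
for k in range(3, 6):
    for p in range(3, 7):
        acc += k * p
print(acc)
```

216

k=3,p=3: acc = 0+9 = 9
k=3,p=4: acc = 9+12 = 21
k=3,p=5: acc = 21+15 = 36
k=3,p=6: acc = 36+18 = 54
k=4,p=3: acc = 54+12 = 66
k=4,p=4: acc = 66+16 = 82
k=4,p=5: acc = 82+20 = 102
k=4,p=6: acc = 102+24 = 126
k=5,p=3: acc = 126+15 = 141
k=5,p=4: acc = 141+20 = 161
k=5,p=5: acc = 161+25 = 186
k=5,p=6: acc = 186+30 = 216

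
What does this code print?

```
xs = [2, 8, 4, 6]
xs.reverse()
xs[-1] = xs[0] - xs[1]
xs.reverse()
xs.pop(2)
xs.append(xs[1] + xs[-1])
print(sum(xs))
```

30

reverse → [6, 4, 8, 2]
xs[-1] = xs[0]-xs[1] = 6-4 = 2 → [6, 4, 8, 2]
reverse → [2, 8, 4, 6]
pop(2) removes 4 → [2, 8, 6]
append xs[1]+xs[-1] = 8+6 = 14 → [2, 8, 6, 14]
sum = 30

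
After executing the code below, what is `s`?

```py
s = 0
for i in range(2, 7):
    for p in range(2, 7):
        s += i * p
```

i=2,p=2: s = 0+4 = 4
i=2,p=3: s = 4+6 = 10
i=2,p=4: s = 10+8 = 18
i=2,p=5: s = 18+10 = 28
i=2,p=6: s = 28+12 = 40
i=3,p=2: s = 40+6 = 46
i=3,p=3: s = 46+9 = 55
i=3,p=4: s = 55+12 = 67
i=3,p=5: s = 67+15 = 82
i=3,p=6: s = 82+18 = 100
i=4,p=2: s = 100+8 = 108
i=4,p=3: s = 108+12 = 120
i=4,p=4: s = 120+16 = 136
i=4,p=5: s = 136+20 = 156
i=4,p=6: s = 156+24 = 180
i=5,p=2: s = 180+10 = 190
i=5,p=3: s = 190+15 = 205
i=5,p=4: s = 205+20 = 225
i=5,p=5: s = 225+25 = 250
i=5,p=6: s = 250+30 = 280
i=6,p=2: s = 280+12 = 292
i=6,p=3: s = 292+18 = 310
i=6,p=4: s = 310+24 = 334
i=6,p=5: s = 334+30 = 364
i=6,p=6: s = 364+36 = 400

400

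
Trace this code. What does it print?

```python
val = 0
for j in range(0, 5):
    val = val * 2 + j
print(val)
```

j=0: val = 0*2+0 = 0
j=1: val = 0*2+1 = 1
j=2: val = 1*2+2 = 4
j=3: val = 4*2+3 = 11
j=4: val = 11*2+4 = 26

26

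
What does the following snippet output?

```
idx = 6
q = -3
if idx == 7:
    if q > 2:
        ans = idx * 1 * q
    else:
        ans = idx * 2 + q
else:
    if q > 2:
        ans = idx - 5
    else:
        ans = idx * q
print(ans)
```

idx=6, q=-3
idx == 7 is False; q > 2 is False
→ ans = idx * q = -18

-18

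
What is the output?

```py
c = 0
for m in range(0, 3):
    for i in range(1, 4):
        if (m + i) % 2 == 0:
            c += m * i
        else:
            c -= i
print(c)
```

-2

m=0,i=1: odd sum, c = 0-1 = -1
m=0,i=2: even sum, c = (-1)+0 = -1
m=0,i=3: odd sum, c = (-1)-3 = -4
m=1,i=1: even sum, c = (-4)+1 = -3
m=1,i=2: odd sum, c = (-3)-2 = -5
m=1,i=3: even sum, c = (-5)+3 = -2
m=2,i=1: odd sum, c = (-2)-1 = -3
m=2,i=2: even sum, c = (-3)+4 = 1
m=2,i=3: odd sum, c = 1-3 = -2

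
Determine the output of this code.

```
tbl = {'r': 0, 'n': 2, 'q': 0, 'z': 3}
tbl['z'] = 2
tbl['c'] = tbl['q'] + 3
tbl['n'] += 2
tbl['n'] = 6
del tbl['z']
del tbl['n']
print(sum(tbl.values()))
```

3

tbl['z'] = 2 → {'r': 0, 'n': 2, 'q': 0, 'z': 2}
tbl['c'] = tbl['q']+3 = 3 → {'r': 0, 'n': 2, 'q': 0, 'z': 2, 'c': 3}
tbl['n'] = 2+2 = 4 → {'r': 0, 'n': 4, 'q': 0, 'z': 2, 'c': 3}
tbl['n'] = 6 → {'r': 0, 'n': 6, 'q': 0, 'z': 2, 'c': 3}
del 'z' → {'r': 0, 'n': 6, 'q': 0, 'c': 3}
del 'n' → {'r': 0, 'q': 0, 'c': 3}
sum of values = 3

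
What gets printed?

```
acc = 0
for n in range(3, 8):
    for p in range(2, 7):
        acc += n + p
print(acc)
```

225

n=3,p=2: acc = 0+5 = 5
n=3,p=3: acc = 5+6 = 11
n=3,p=4: acc = 11+7 = 18
n=3,p=5: acc = 18+8 = 26
n=3,p=6: acc = 26+9 = 35
n=4,p=2: acc = 35+6 = 41
n=4,p=3: acc = 41+7 = 48
n=4,p=4: acc = 48+8 = 56
n=4,p=5: acc = 56+9 = 65
n=4,p=6: acc = 65+10 = 75
n=5,p=2: acc = 75+7 = 82
n=5,p=3: acc = 82+8 = 90
n=5,p=4: acc = 90+9 = 99
n=5,p=5: acc = 99+10 = 109
n=5,p=6: acc = 109+11 = 120
n=6,p=2: acc = 120+8 = 128
n=6,p=3: acc = 128+9 = 137
n=6,p=4: acc = 137+10 = 147
n=6,p=5: acc = 147+11 = 158
n=6,p=6: acc = 158+12 = 170
n=7,p=2: acc = 170+9 = 179
n=7,p=3: acc = 179+10 = 189
n=7,p=4: acc = 189+11 = 200
n=7,p=5: acc = 200+12 = 212
n=7,p=6: acc = 212+13 = 225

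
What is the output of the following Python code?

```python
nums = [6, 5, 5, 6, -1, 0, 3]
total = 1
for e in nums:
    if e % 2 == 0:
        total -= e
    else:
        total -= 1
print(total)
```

e=6: even, total = 1-6 = -5
e=5: not even, total = (-5)-1 = -6
e=5: not even, total = (-6)-1 = -7
e=6: even, total = (-7)-6 = -13
e=-1: not even, total = (-13)-1 = -14
e=0: even, total = (-14)-0 = -14
e=3: not even, total = (-14)-1 = -15

-15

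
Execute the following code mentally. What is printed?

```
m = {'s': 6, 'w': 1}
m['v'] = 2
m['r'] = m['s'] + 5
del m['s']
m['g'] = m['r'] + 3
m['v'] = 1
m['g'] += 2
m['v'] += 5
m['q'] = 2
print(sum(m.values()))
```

m['v'] = 2 → {'s': 6, 'w': 1, 'v': 2}
m['r'] = m['s']+5 = 11 → {'s': 6, 'w': 1, 'v': 2, 'r': 11}
del 's' → {'w': 1, 'v': 2, 'r': 11}
m['g'] = m['r']+3 = 14 → {'w': 1, 'v': 2, 'r': 11, 'g': 14}
m['v'] = 1 → {'w': 1, 'v': 1, 'r': 11, 'g': 14}
m['g'] = 14+2 = 16 → {'w': 1, 'v': 1, 'r': 11, 'g': 16}
m['v'] = 1+5 = 6 → {'w': 1, 'v': 6, 'r': 11, 'g': 16}
m['q'] = 2 → {'w': 1, 'v': 6, 'r': 11, 'g': 16, 'q': 2}
sum of values = 36

36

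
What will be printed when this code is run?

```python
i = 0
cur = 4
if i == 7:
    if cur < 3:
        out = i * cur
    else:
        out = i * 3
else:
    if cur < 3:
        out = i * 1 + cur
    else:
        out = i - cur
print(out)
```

i=0, cur=4
i == 7 is False; cur < 3 is False
→ out = i - cur = -4

-4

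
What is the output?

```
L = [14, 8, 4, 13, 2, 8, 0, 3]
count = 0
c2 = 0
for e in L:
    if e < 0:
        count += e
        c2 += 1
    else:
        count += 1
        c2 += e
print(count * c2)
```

e=14: not <0, count = 0+1 = 1; c2=14
e=8: not <0, count = 1+1 = 2; c2=22
e=4: not <0, count = 2+1 = 3; c2=26
e=13: not <0, count = 3+1 = 4; c2=39
e=2: not <0, count = 4+1 = 5; c2=41
e=8: not <0, count = 5+1 = 6; c2=49
e=0: not <0, count = 6+1 = 7; c2=49
e=3: not <0, count = 7+1 = 8; c2=52
count*c2 = 8*52 = 416

416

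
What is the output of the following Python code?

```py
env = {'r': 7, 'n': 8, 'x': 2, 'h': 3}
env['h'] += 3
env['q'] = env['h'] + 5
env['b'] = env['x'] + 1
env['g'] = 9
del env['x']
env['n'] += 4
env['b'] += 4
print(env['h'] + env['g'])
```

15

env['h'] = 3+3 = 6 → {'r': 7, 'n': 8, 'x': 2, 'h': 6}
env['q'] = env['h']+5 = 11 → {'r': 7, 'n': 8, 'x': 2, 'h': 6, 'q': 11}
env['b'] = env['x']+1 = 3 → {'r': 7, 'n': 8, 'x': 2, 'h': 6, 'q': 11, 'b': 3}
env['g'] = 9 → {'r': 7, 'n': 8, 'x': 2, 'h': 6, 'q': 11, 'b': 3, 'g': 9}
del 'x' → {'r': 7, 'n': 8, 'h': 6, 'q': 11, 'b': 3, 'g': 9}
env['n'] = 8+4 = 12 → {'r': 7, 'n': 12, 'h': 6, 'q': 11, 'b': 3, 'g': 9}
env['b'] = 3+4 = 7 → {'r': 7, 'n': 12, 'h': 6, 'q': 11, 'b': 7, 'g': 9}
env['h']+env['g'] = 6+9 = 15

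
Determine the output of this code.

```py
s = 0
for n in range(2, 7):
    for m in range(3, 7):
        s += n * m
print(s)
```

n=2,m=3: s = 0+6 = 6
n=2,m=4: s = 6+8 = 14
n=2,m=5: s = 14+10 = 24
n=2,m=6: s = 24+12 = 36
n=3,m=3: s = 36+9 = 45
n=3,m=4: s = 45+12 = 57
n=3,m=5: s = 57+15 = 72
n=3,m=6: s = 72+18 = 90
n=4,m=3: s = 90+12 = 102
n=4,m=4: s = 102+16 = 118
n=4,m=5: s = 118+20 = 138
n=4,m=6: s = 138+24 = 162
n=5,m=3: s = 162+15 = 177
n=5,m=4: s = 177+20 = 197
n=5,m=5: s = 197+25 = 222
n=5,m=6: s = 222+30 = 252
n=6,m=3: s = 252+18 = 270
n=6,m=4: s = 270+24 = 294
n=6,m=5: s = 294+30 = 324
n=6,m=6: s = 324+36 = 360

360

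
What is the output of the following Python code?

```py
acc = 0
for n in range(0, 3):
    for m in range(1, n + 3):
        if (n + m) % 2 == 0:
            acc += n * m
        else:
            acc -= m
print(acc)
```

n=0,m=1: odd sum, acc = 0-1 = -1
n=0,m=2: even sum, acc = (-1)+0 = -1
n=1,m=1: even sum, acc = (-1)+1 = 0
n=1,m=2: odd sum, acc = 0-2 = -2
n=1,m=3: even sum, acc = (-2)+3 = 1
n=2,m=1: odd sum, acc = 1-1 = 0
n=2,m=2: even sum, acc = 0+4 = 4
n=2,m=3: odd sum, acc = 4-3 = 1
n=2,m=4: even sum, acc = 1+8 = 9

9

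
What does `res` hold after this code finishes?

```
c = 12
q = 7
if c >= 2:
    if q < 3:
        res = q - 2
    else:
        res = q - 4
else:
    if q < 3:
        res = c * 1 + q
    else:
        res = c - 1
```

c=12, q=7
c >= 2 is True; q < 3 is False
→ res = q - 4 = 3

3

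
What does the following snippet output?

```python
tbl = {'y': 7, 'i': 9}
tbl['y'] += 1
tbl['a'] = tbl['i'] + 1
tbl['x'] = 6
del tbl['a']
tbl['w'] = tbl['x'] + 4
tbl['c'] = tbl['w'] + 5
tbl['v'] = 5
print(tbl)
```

{'y': 8, 'i': 9, 'x': 6, 'w': 10, 'c': 15, 'v': 5}

tbl['y'] = 7+1 = 8 → {'y': 8, 'i': 9}
tbl['a'] = tbl['i']+1 = 10 → {'y': 8, 'i': 9, 'a': 10}
tbl['x'] = 6 → {'y': 8, 'i': 9, 'a': 10, 'x': 6}
del 'a' → {'y': 8, 'i': 9, 'x': 6}
tbl['w'] = tbl['x']+4 = 10 → {'y': 8, 'i': 9, 'x': 6, 'w': 10}
tbl['c'] = tbl['w']+5 = 15 → {'y': 8, 'i': 9, 'x': 6, 'w': 10, 'c': 15}
tbl['v'] = 5 → {'y': 8, 'i': 9, 'x': 6, 'w': 10, 'c': 15, 'v': 5}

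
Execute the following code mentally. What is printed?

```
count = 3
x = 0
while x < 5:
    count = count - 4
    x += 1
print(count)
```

-17

x=0: count = 3-4 = -1
x=1: count = (-1)-4 = -5
x=2: count = (-5)-4 = -9
x=3: count = (-9)-4 = -13
x=4: count = (-13)-4 = -17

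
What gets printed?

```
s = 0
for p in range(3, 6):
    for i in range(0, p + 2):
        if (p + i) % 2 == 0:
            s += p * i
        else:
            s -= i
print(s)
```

p=3,i=0: odd sum, s = 0-0 = 0
p=3,i=1: even sum, s = 0+3 = 3
p=3,i=2: odd sum, s = 3-2 = 1
p=3,i=3: even sum, s = 1+9 = 10
p=3,i=4: odd sum, s = 10-4 = 6
p=4,i=0: even sum, s = 6+0 = 6
p=4,i=1: odd sum, s = 6-1 = 5
p=4,i=2: even sum, s = 5+8 = 13
p=4,i=3: odd sum, s = 13-3 = 10
p=4,i=4: even sum, s = 10+16 = 26
p=4,i=5: odd sum, s = 26-5 = 21
p=5,i=0: odd sum, s = 21-0 = 21
p=5,i=1: even sum, s = 21+5 = 26
p=5,i=2: odd sum, s = 26-2 = 24
p=5,i=3: even sum, s = 24+15 = 39
p=5,i=4: odd sum, s = 39-4 = 35
p=5,i=5: even sum, s = 35+25 = 60
p=5,i=6: odd sum, s = 60-6 = 54

54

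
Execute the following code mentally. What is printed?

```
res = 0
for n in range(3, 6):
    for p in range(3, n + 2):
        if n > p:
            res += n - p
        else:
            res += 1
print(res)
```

n=3,p=3: not 3>3, res = 0+1 = 1
n=3,p=4: not 3>4, res = 1+1 = 2
n=4,p=3: 4>3, res = 2+1 = 3
n=4,p=4: not 4>4, res = 3+1 = 4
n=4,p=5: not 4>5, res = 4+1 = 5
n=5,p=3: 5>3, res = 5+2 = 7
n=5,p=4: 5>4, res = 7+1 = 8
n=5,p=5: not 5>5, res = 8+1 = 9
n=5,p=6: not 5>6, res = 9+1 = 10

10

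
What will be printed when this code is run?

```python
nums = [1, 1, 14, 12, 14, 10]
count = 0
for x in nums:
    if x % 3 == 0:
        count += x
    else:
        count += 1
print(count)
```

17

x=1: not %3==0, count = 0+1 = 1
x=1: not %3==0, count = 1+1 = 2
x=14: not %3==0, count = 2+1 = 3
x=12: %3==0, count = 3+12 = 15
x=14: not %3==0, count = 15+1 = 16
x=10: not %3==0, count = 16+1 = 17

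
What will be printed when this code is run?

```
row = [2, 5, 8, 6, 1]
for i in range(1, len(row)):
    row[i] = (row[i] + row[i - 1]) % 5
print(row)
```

i=1: row[1] = (5+2)%5 = 2 → [2, 2, 8, 6, 1]
i=2: row[2] = (8+2)%5 = 0 → [2, 2, 0, 6, 1]
i=3: row[3] = (6+0)%5 = 1 → [2, 2, 0, 1, 1]
i=4: row[4] = (1+1)%5 = 2 → [2, 2, 0, 1, 2]

[2, 2, 0, 1, 2]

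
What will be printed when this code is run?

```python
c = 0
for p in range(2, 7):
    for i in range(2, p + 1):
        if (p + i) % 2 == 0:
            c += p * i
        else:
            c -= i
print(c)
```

p=2,i=2: even sum, c = 0+4 = 4
p=3,i=2: odd sum, c = 4-2 = 2
p=3,i=3: even sum, c = 2+9 = 11
p=4,i=2: even sum, c = 11+8 = 19
p=4,i=3: odd sum, c = 19-3 = 16
p=4,i=4: even sum, c = 16+16 = 32
p=5,i=2: odd sum, c = 32-2 = 30
p=5,i=3: even sum, c = 30+15 = 45
p=5,i=4: odd sum, c = 45-4 = 41
p=5,i=5: even sum, c = 41+25 = 66
p=6,i=2: even sum, c = 66+12 = 78
p=6,i=3: odd sum, c = 78-3 = 75
p=6,i=4: even sum, c = 75+24 = 99
p=6,i=5: odd sum, c = 99-5 = 94
p=6,i=6: even sum, c = 94+36 = 130

130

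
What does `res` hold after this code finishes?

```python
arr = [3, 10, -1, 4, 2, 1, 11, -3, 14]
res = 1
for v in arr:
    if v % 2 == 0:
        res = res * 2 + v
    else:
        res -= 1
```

v=3: not even, res = 1-1 = 0
v=10: even, res = 0*2+10 = 10
v=-1: not even, res = 10-1 = 9
v=4: even, res = 9*2+4 = 22
v=2: even, res = 22*2+2 = 46
v=1: not even, res = 46-1 = 45
v=11: not even, res = 45-1 = 44
v=-3: not even, res = 44-1 = 43
v=14: even, res = 43*2+14 = 100

100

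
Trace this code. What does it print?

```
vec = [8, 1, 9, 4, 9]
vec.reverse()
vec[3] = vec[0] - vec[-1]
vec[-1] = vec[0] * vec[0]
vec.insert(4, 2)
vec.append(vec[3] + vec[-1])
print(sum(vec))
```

188

reverse → [9, 4, 9, 1, 8]
vec[3] = vec[0]-vec[-1] = 9-8 = 1 → [9, 4, 9, 1, 8]
vec[-1] = vec[0]*vec[0] = 9*9 = 81 → [9, 4, 9, 1, 81]
insert 2 at 4 → [9, 4, 9, 1, 2, 81]
append vec[3]+vec[-1] = 1+81 = 82 → [9, 4, 9, 1, 2, 81, 82]
sum = 188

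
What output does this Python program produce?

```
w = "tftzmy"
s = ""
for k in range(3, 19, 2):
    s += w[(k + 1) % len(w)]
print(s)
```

mttmttmt

k=3: add w[4]='m' → 'm'
k=5: add w[0]='t' → 'mt'
k=7: add w[2]='t' → 'mtt'
k=9: add w[4]='m' → 'mttm'
k=11: add w[0]='t' → 'mttmt'
k=13: add w[2]='t' → 'mttmtt'
k=15: add w[4]='m' → 'mttmttm'
k=17: add w[0]='t' → 'mttmttmt'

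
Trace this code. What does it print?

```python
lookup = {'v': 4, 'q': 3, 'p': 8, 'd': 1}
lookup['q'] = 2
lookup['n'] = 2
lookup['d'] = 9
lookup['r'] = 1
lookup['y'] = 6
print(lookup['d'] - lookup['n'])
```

lookup['q'] = 2 → {'v': 4, 'q': 2, 'p': 8, 'd': 1}
lookup['n'] = 2 → {'v': 4, 'q': 2, 'p': 8, 'd': 1, 'n': 2}
lookup['d'] = 9 → {'v': 4, 'q': 2, 'p': 8, 'd': 9, 'n': 2}
lookup['r'] = 1 → {'v': 4, 'q': 2, 'p': 8, 'd': 9, 'n': 2, 'r': 1}
lookup['y'] = 6 → {'v': 4, 'q': 2, 'p': 8, 'd': 9, 'n': 2, 'r': 1, 'y': 6}
lookup['d']-lookup['n'] = 9-2 = 7

7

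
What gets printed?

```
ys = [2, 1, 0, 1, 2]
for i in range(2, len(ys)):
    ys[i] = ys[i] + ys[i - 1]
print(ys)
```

i=2: ys[2] = 0+1 = 1 → [2, 1, 1, 1, 2]
i=3: ys[3] = 1+1 = 2 → [2, 1, 1, 2, 2]
i=4: ys[4] = 2+2 = 4 → [2, 1, 1, 2, 4]

[2, 1, 1, 2, 4]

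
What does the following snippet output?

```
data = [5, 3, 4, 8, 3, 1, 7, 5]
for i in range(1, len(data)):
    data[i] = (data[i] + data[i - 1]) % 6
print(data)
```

[5, 2, 0, 2, 5, 0, 1, 0]

i=1: data[1] = (3+5)%6 = 2 → [5, 2, 4, 8, 3, 1, 7, 5]
i=2: data[2] = (4+2)%6 = 0 → [5, 2, 0, 8, 3, 1, 7, 5]
i=3: data[3] = (8+0)%6 = 2 → [5, 2, 0, 2, 3, 1, 7, 5]
i=4: data[4] = (3+2)%6 = 5 → [5, 2, 0, 2, 5, 1, 7, 5]
i=5: data[5] = (1+5)%6 = 0 → [5, 2, 0, 2, 5, 0, 7, 5]
i=6: data[6] = (7+0)%6 = 1 → [5, 2, 0, 2, 5, 0, 1, 5]
i=7: data[7] = (5+1)%6 = 0 → [5, 2, 0, 2, 5, 0, 1, 0]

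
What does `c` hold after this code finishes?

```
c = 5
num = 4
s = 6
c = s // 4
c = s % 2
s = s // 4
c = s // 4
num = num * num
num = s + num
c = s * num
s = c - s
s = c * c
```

17

c = 6//4 = 1
c = 6%2 = 0
s = 6//4 = 1
c = 1//4 = 0
num = 4*4 = 16
num = 1+16 = 17
c = 1*17 = 17
s = 17-1 = 16
s = 17*17 = 289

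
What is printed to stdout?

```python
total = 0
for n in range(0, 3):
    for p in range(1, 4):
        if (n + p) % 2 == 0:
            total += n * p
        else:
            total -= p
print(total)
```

-2

n=0,p=1: odd sum, total = 0-1 = -1
n=0,p=2: even sum, total = (-1)+0 = -1
n=0,p=3: odd sum, total = (-1)-3 = -4
n=1,p=1: even sum, total = (-4)+1 = -3
n=1,p=2: odd sum, total = (-3)-2 = -5
n=1,p=3: even sum, total = (-5)+3 = -2
n=2,p=1: odd sum, total = (-2)-1 = -3
n=2,p=2: even sum, total = (-3)+4 = 1
n=2,p=3: odd sum, total = 1-3 = -2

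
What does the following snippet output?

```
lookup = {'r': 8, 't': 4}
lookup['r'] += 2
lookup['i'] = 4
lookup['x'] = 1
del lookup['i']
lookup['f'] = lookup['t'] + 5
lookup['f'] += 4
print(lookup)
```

lookup['r'] = 8+2 = 10 → {'r': 10, 't': 4}
lookup['i'] = 4 → {'r': 10, 't': 4, 'i': 4}
lookup['x'] = 1 → {'r': 10, 't': 4, 'i': 4, 'x': 1}
del 'i' → {'r': 10, 't': 4, 'x': 1}
lookup['f'] = lookup['t']+5 = 9 → {'r': 10, 't': 4, 'x': 1, 'f': 9}
lookup['f'] = 9+4 = 13 → {'r': 10, 't': 4, 'x': 1, 'f': 13}

{'r': 10, 't': 4, 'x': 1, 'f': 13}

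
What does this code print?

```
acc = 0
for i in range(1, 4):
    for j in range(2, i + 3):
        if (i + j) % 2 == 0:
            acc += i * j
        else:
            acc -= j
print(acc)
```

28

i=1,j=2: odd sum, acc = 0-2 = -2
i=1,j=3: even sum, acc = (-2)+3 = 1
i=2,j=2: even sum, acc = 1+4 = 5
i=2,j=3: odd sum, acc = 5-3 = 2
i=2,j=4: even sum, acc = 2+8 = 10
i=3,j=2: odd sum, acc = 10-2 = 8
i=3,j=3: even sum, acc = 8+9 = 17
i=3,j=4: odd sum, acc = 17-4 = 13
i=3,j=5: even sum, acc = 13+15 = 28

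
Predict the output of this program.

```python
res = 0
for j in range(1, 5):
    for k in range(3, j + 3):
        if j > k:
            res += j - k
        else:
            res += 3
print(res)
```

28

j=1,k=3: not 1>3, res = 0+3 = 3
j=2,k=3: not 2>3, res = 3+3 = 6
j=2,k=4: not 2>4, res = 6+3 = 9
j=3,k=3: not 3>3, res = 9+3 = 12
j=3,k=4: not 3>4, res = 12+3 = 15
j=3,k=5: not 3>5, res = 15+3 = 18
j=4,k=3: 4>3, res = 18+1 = 19
j=4,k=4: not 4>4, res = 19+3 = 22
j=4,k=5: not 4>5, res = 22+3 = 25
j=4,k=6: not 4>6, res = 25+3 = 28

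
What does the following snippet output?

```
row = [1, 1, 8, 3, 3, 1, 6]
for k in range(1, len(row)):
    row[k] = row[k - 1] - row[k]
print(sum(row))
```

-68

k=1: row[1] = 1-1 = 0 → [1, 0, 8, 3, 3, 1, 6]
k=2: row[2] = 0-8 = -8 → [1, 0, -8, 3, 3, 1, 6]
k=3: row[3] = (-8)-3 = -11 → [1, 0, -8, -11, 3, 1, 6]
k=4: row[4] = (-11)-3 = -14 → [1, 0, -8, -11, -14, 1, 6]
k=5: row[5] = (-14)-1 = -15 → [1, 0, -8, -11, -14, -15, 6]
k=6: row[6] = (-15)-6 = -21 → [1, 0, -8, -11, -14, -15, -21]
sum = -68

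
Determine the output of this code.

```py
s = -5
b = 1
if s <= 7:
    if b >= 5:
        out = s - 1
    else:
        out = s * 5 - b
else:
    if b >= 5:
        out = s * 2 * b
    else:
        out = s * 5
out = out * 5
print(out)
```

s=-5, b=1
s <= 7 is True; b >= 5 is False
→ out = s * 5 - b = -26
out = (-26)*5 = -130

-130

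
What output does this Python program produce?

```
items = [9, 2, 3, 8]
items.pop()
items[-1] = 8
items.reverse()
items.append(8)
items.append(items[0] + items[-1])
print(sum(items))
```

43

pop() removes 8 → [9, 2, 3]
items[-1] = 8 → [9, 2, 8]
reverse → [8, 2, 9]
append 8 → [8, 2, 9, 8]
append items[0]+items[-1] = 8+8 = 16 → [8, 2, 9, 8, 16]
sum = 43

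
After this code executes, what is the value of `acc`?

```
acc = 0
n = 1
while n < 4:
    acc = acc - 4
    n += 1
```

n=1: acc = 0-4 = -4
n=2: acc = (-4)-4 = -8
n=3: acc = (-8)-4 = -12

-12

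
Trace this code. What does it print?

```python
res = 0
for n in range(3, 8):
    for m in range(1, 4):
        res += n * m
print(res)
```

150

n=3,m=1: res = 0+3 = 3
n=3,m=2: res = 3+6 = 9
n=3,m=3: res = 9+9 = 18
n=4,m=1: res = 18+4 = 22
n=4,m=2: res = 22+8 = 30
n=4,m=3: res = 30+12 = 42
n=5,m=1: res = 42+5 = 47
n=5,m=2: res = 47+10 = 57
n=5,m=3: res = 57+15 = 72
n=6,m=1: res = 72+6 = 78
n=6,m=2: res = 78+12 = 90
n=6,m=3: res = 90+18 = 108
n=7,m=1: res = 108+7 = 115
n=7,m=2: res = 115+14 = 129
n=7,m=3: res = 129+21 = 150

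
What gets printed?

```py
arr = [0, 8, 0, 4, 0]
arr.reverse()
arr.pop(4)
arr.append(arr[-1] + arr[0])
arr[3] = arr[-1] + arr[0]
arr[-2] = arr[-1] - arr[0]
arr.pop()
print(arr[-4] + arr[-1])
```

8

reverse → [0, 4, 0, 8, 0]
pop(4) removes 0 → [0, 4, 0, 8]
append arr[-1]+arr[0] = 8+0 = 8 → [0, 4, 0, 8, 8]
arr[3] = arr[-1]+arr[0] = 8+0 = 8 → [0, 4, 0, 8, 8]
arr[-2] = arr[-1]-arr[0] = 8-0 = 8 → [0, 4, 0, 8, 8]
pop() removes 8 → [0, 4, 0, 8]
arr[-4]+arr[-1] = 0+8 = 8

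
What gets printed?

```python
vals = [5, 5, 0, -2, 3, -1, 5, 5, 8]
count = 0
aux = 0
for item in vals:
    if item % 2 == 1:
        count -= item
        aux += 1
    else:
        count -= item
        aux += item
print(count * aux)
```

item=5: odd, count = 0-5 = -5; aux=1
item=5: odd, count = (-5)-5 = -10; aux=2
item=0: not odd, count = (-10)-0 = -10; aux=2
item=-2: not odd, count = (-10)-(-2) = -8; aux=0
item=3: odd, count = (-8)-3 = -11; aux=1
item=-1: odd, count = (-11)-(-1) = -10; aux=2
item=5: odd, count = (-10)-5 = -15; aux=3
item=5: odd, count = (-15)-5 = -20; aux=4
item=8: not odd, count = (-20)-8 = -28; aux=12
count*aux = (-28)*12 = -336

-336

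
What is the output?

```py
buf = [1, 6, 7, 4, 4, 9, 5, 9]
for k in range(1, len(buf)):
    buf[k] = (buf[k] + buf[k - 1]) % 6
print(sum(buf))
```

k=1: buf[1] = (6+1)%6 = 1 → [1, 1, 7, 4, 4, 9, 5, 9]
k=2: buf[2] = (7+1)%6 = 2 → [1, 1, 2, 4, 4, 9, 5, 9]
k=3: buf[3] = (4+2)%6 = 0 → [1, 1, 2, 0, 4, 9, 5, 9]
k=4: buf[4] = (4+0)%6 = 4 → [1, 1, 2, 0, 4, 9, 5, 9]
k=5: buf[5] = (9+4)%6 = 1 → [1, 1, 2, 0, 4, 1, 5, 9]
k=6: buf[6] = (5+1)%6 = 0 → [1, 1, 2, 0, 4, 1, 0, 9]
k=7: buf[7] = (9+0)%6 = 3 → [1, 1, 2, 0, 4, 1, 0, 3]
sum = 12

12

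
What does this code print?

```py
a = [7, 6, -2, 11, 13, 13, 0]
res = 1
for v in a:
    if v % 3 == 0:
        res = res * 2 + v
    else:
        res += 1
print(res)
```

28

v=7: not %3==0, res = 1+1 = 2
v=6: %3==0, res = 2*2+6 = 10
v=-2: not %3==0, res = 10+1 = 11
v=11: not %3==0, res = 11+1 = 12
v=13: not %3==0, res = 12+1 = 13
v=13: not %3==0, res = 13+1 = 14
v=0: %3==0, res = 14*2+0 = 28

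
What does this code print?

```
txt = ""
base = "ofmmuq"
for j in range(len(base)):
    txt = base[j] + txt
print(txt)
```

qummfo

j=0: prepend 'o' → 'o'
j=1: prepend 'f' → 'fo'
j=2: prepend 'm' → 'mfo'
j=3: prepend 'm' → 'mmfo'
j=4: prepend 'u' → 'ummfo'
j=5: prepend 'q' → 'qummfo'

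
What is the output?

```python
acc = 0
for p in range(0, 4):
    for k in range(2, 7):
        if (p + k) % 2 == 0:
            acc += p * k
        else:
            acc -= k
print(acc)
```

16

p=0,k=2: even sum, acc = 0+0 = 0
p=0,k=3: odd sum, acc = 0-3 = -3
p=0,k=4: even sum, acc = (-3)+0 = -3
p=0,k=5: odd sum, acc = (-3)-5 = -8
p=0,k=6: even sum, acc = (-8)+0 = -8
p=1,k=2: odd sum, acc = (-8)-2 = -10
p=1,k=3: even sum, acc = (-10)+3 = -7
p=1,k=4: odd sum, acc = (-7)-4 = -11
p=1,k=5: even sum, acc = (-11)+5 = -6
p=1,k=6: odd sum, acc = (-6)-6 = -12
p=2,k=2: even sum, acc = (-12)+4 = -8
p=2,k=3: odd sum, acc = (-8)-3 = -11
p=2,k=4: even sum, acc = (-11)+8 = -3
p=2,k=5: odd sum, acc = (-3)-5 = -8
p=2,k=6: even sum, acc = (-8)+12 = 4
p=3,k=2: odd sum, acc = 4-2 = 2
p=3,k=3: even sum, acc = 2+9 = 11
p=3,k=4: odd sum, acc = 11-4 = 7
p=3,k=5: even sum, acc = 7+15 = 22
p=3,k=6: odd sum, acc = 22-6 = 16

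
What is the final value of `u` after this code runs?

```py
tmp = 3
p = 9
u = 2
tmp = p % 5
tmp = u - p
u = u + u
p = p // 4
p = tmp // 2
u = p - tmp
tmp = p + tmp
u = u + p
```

tmp = 9%5 = 4
tmp = 2-9 = -7
u = 2+2 = 4
p = 9//4 = 2
p = (-7)//2 = -4
u = (-4)-(-7) = 3
tmp = (-4)+(-7) = -11
u = 3+(-4) = -1

-1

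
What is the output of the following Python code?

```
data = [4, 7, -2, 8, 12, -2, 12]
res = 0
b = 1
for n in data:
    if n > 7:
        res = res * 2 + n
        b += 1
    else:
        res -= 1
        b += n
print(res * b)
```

462

n=4: not >7, res = 0-1 = -1; b=5
n=7: not >7, res = (-1)-1 = -2; b=12
n=-2: not >7, res = (-2)-1 = -3; b=10
n=8: >7, res = (-3)*2+8 = 2; b=11
n=12: >7, res = 2*2+12 = 16; b=12
n=-2: not >7, res = 16-1 = 15; b=10
n=12: >7, res = 15*2+12 = 42; b=11
res*b = 42*11 = 462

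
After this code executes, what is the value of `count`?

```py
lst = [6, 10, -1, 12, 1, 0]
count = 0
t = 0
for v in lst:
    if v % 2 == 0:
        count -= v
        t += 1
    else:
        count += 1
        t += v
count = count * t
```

v=6: even, count = 0-6 = -6; t=1
v=10: even, count = (-6)-10 = -16; t=2
v=-1: not even, count = (-16)+1 = -15; t=1
v=12: even, count = (-15)-12 = -27; t=2
v=1: not even, count = (-27)+1 = -26; t=3
v=0: even, count = (-26)-0 = -26; t=4
count*t = (-26)*4 = -104

-104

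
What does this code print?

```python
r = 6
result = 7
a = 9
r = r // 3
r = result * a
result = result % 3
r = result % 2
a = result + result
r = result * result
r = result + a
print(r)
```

r = 6//3 = 2
r = 7*9 = 63
result = 7%3 = 1
r = 1%2 = 1
a = 1+1 = 2
r = 1*1 = 1
r = 1+2 = 3

3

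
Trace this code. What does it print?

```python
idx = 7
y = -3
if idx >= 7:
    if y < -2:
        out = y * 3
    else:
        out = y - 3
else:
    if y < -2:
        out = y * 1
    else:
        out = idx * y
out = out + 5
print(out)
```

idx=7, y=-3
idx >= 7 is True; y < -2 is True
→ out = y * 3 = -9
out = (-9)+5 = -4

-4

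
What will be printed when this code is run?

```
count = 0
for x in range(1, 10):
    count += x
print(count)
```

45

x=1: count = 0+1 = 1
x=2: count = 1+2 = 3
x=3: count = 3+3 = 6
x=4: count = 6+4 = 10
x=5: count = 10+5 = 15
x=6: count = 15+6 = 21
x=7: count = 21+7 = 28
x=8: count = 28+8 = 36
x=9: count = 36+9 = 45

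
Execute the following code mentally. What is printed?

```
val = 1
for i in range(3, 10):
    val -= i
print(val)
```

-41

i=3: val = 1-3 = -2
i=4: val = (-2)-4 = -6
i=5: val = (-6)-5 = -11
i=6: val = (-11)-6 = -17
i=7: val = (-17)-7 = -24
i=8: val = (-24)-8 = -32
i=9: val = (-32)-9 = -41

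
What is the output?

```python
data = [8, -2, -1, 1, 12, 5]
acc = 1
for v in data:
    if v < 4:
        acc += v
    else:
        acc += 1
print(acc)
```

v=8: not <4, acc = 1+1 = 2
v=-2: <4, acc = 2+(-2) = 0
v=-1: <4, acc = 0+(-1) = -1
v=1: <4, acc = (-1)+1 = 0
v=12: not <4, acc = 0+1 = 1
v=5: not <4, acc = 1+1 = 2

2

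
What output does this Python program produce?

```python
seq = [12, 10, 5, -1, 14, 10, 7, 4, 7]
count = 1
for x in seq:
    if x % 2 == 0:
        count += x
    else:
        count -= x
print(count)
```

x=12: even, count = 1+12 = 13
x=10: even, count = 13+10 = 23
x=5: not even, count = 23-5 = 18
x=-1: not even, count = 18-(-1) = 19
x=14: even, count = 19+14 = 33
x=10: even, count = 33+10 = 43
x=7: not even, count = 43-7 = 36
x=4: even, count = 36+4 = 40
x=7: not even, count = 40-7 = 33

33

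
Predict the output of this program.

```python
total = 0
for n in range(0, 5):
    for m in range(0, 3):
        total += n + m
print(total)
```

n=0,m=0: total = 0+0 = 0
n=0,m=1: total = 0+1 = 1
n=0,m=2: total = 1+2 = 3
n=1,m=0: total = 3+1 = 4
n=1,m=1: total = 4+2 = 6
n=1,m=2: total = 6+3 = 9
n=2,m=0: total = 9+2 = 11
n=2,m=1: total = 11+3 = 14
n=2,m=2: total = 14+4 = 18
n=3,m=0: total = 18+3 = 21
n=3,m=1: total = 21+4 = 25
n=3,m=2: total = 25+5 = 30
n=4,m=0: total = 30+4 = 34
n=4,m=1: total = 34+5 = 39
n=4,m=2: total = 39+6 = 45

45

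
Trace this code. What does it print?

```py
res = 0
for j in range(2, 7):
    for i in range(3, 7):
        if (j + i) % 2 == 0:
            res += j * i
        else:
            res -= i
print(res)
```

j=2,i=3: odd sum, res = 0-3 = -3
j=2,i=4: even sum, res = (-3)+8 = 5
j=2,i=5: odd sum, res = 5-5 = 0
j=2,i=6: even sum, res = 0+12 = 12
j=3,i=3: even sum, res = 12+9 = 21
j=3,i=4: odd sum, res = 21-4 = 17
j=3,i=5: even sum, res = 17+15 = 32
j=3,i=6: odd sum, res = 32-6 = 26
j=4,i=3: odd sum, res = 26-3 = 23
j=4,i=4: even sum, res = 23+16 = 39
j=4,i=5: odd sum, res = 39-5 = 34
j=4,i=6: even sum, res = 34+24 = 58
j=5,i=3: even sum, res = 58+15 = 73
j=5,i=4: odd sum, res = 73-4 = 69
j=5,i=5: even sum, res = 69+25 = 94
j=5,i=6: odd sum, res = 94-6 = 88
j=6,i=3: odd sum, res = 88-3 = 85
j=6,i=4: even sum, res = 85+24 = 109
j=6,i=5: odd sum, res = 109-5 = 104
j=6,i=6: even sum, res = 104+36 = 140

140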